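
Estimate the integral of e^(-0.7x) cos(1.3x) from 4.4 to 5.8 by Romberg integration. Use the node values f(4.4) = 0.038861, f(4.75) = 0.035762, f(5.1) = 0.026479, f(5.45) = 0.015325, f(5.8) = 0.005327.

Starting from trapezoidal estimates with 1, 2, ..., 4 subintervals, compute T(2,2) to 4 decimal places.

0.0352

T(0,0) (trapezoid, 1 panel, h=1.4000): 0.030932
T(1,0) (trapezoid, 2 panels, h=0.7000): 0.034001
T(2,0) (trapezoid, 4 panels, h=0.3500): 0.034881
T(1,1) = 0.034001 + (0.034001 − 0.030932)/3 = 0.035024
T(2,1) = 0.034881 + (0.034881 − 0.034001)/3 = 0.035174
T(2,2) = 0.035174 + (0.035174 − 0.035024)/15 = 0.035184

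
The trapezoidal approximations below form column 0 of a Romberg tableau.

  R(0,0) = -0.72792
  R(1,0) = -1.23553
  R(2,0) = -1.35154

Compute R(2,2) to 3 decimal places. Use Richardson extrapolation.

Richardson extrapolation on the trapezoidal column (denominator 4−1=3):
R(1,1) = (4·(-1.23553) − (-0.72792)) / 3 = -1.40473
R(2,1) = -1.35154 + (-1.35154 − (-1.23553))/3 = -1.39021
R(2,2) = (16·(-1.39021) − (-1.40473)) / 15 = -1.38924

-1.389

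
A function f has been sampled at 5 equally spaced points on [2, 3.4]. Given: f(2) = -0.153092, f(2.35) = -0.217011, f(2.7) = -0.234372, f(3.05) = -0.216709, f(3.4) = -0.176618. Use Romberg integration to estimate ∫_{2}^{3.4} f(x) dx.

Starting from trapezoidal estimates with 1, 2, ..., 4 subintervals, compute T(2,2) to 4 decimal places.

T(0,0) (trapezoid, 1 panel, h=1.4000): -0.230797
T(1,0) (trapezoid, 2 panels, h=0.7000): -0.279459
T(2,0) (trapezoid, 4 panels, h=0.3500): -0.291531
T(1,1) = -0.279459 + (-0.279459 − (-0.230797))/3 = -0.295680
T(2,1) = -0.291531 + (-0.291531 − (-0.279459))/3 = -0.295555
T(2,2) = -0.295555 + (-0.295555 − (-0.295680))/15 = -0.295547

-0.2955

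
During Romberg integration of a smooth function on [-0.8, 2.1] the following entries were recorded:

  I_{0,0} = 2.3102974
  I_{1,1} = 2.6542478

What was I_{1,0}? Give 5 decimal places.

2.56826

From I_{1,1} = (4·I_{1,0} − I_{0,0})/3, solve for I_{1,0}:
4·I_{1,0} = 3·2.6542478 + 2.3102974 = 10.2730408
I_{1,0} = 2.5682602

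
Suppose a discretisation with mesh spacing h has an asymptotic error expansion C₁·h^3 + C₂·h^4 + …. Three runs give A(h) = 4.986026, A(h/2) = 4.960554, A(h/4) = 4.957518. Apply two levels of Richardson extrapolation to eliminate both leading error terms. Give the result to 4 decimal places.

First eliminate the h^3 term (factor 2^3 = 8):
  B₁ = (8·4.960554 − 4.986026)/7 = 4.956915
  B₂ = (8·4.957518 − 4.960554)/7 = 4.957084
Then eliminate the h^4 term (factor 2^4 = 16):
  (16·4.957084 − 4.956915)/15 = 4.957095

4.9571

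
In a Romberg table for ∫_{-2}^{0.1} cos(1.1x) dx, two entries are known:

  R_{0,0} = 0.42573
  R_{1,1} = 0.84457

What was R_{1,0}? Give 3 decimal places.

0.740

From R_{1,1} = (4·R_{1,0} − R_{0,0})/3, solve for R_{1,0}:
4·R_{1,0} = 3·0.84457 + 0.42573 = 2.95944
R_{1,0} = 0.73986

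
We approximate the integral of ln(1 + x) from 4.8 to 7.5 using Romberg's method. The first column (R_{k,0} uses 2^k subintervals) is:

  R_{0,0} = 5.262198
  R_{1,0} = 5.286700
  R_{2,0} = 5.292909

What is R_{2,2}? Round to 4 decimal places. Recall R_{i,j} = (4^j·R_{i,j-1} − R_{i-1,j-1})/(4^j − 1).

Richardson extrapolation on the trapezoidal column (denominator 4−1=3):
R_{1,1} = (4·5.286700 − 5.262198) / 3 = 5.294867
R_{2,1} = (4·5.292909 − 5.286700) / 3 = 5.294979
R_{2,2} = (16·5.294979 − 5.294867) / 15 = 5.294986

5.2950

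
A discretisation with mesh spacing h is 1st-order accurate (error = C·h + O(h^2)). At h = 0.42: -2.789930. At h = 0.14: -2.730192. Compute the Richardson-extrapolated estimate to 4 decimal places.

Extrapolated value = (3·A(h/3) − A(h)) / (3 − 1)
= (3·(-2.730192) − (-2.789930)) / 2
= -5.400646 / 2 = -2.700323

-2.7003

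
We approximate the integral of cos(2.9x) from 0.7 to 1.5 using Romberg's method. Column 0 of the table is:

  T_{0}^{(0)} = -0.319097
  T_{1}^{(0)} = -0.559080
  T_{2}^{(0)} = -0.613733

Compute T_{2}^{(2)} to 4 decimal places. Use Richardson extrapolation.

-0.6315

T_{1}^{(1)} = -0.559080 + (-0.559080 − (-0.319097))/3 = -0.639074
T_{2}^{(1)} = (4·(-0.613733) − (-0.559080)) / 3 = -0.631951
T_{2}^{(2)} = -0.631951 + (-0.631951 − (-0.639074))/15 = -0.631476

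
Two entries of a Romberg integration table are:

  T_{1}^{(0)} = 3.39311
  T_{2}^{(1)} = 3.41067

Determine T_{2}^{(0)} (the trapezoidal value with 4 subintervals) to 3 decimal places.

3.406

From T_{2}^{(1)} = (4·T_{2}^{(0)} − T_{1}^{(0)})/3, solve for T_{2}^{(0)}:
4·T_{2}^{(0)} = 3·3.41067 + 3.39311 = 13.62512
T_{2}^{(0)} = 3.40628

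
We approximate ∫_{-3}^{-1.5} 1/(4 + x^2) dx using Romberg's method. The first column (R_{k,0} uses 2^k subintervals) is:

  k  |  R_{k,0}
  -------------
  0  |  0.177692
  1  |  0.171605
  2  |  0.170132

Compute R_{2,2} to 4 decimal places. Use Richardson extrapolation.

R_{1,1} = (4·0.171605 − 0.177692) / 3 = 0.169576
R_{2,1} = (4·0.170132 − 0.171605) / 3 = 0.169641
R_{2,2} = 0.169641 + (0.169641 − 0.169576)/15 = 0.169645

0.1696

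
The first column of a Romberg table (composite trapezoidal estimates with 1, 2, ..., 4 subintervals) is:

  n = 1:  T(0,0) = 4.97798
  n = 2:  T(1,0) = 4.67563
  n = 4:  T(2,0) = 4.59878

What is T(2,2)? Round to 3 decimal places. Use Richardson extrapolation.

4.573

T(1,1) = (4·4.67563 − 4.97798) / 3 = 4.57485
T(2,1) = 4.59878 + (4.59878 − 4.67563)/3 = 4.57316
T(2,2) = 4.57316 + (4.57316 − 4.57485)/15 = 4.57305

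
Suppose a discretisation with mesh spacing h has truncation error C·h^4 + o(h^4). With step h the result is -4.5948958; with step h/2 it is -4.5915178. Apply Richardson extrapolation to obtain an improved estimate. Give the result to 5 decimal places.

-4.59129

The leading error scales as h^4; refining by a factor of 2 reduces it by 2^4 = 16.
Extrapolated value = (16·A(h/2) − A(h)) / (16 − 1)
= (16·(-4.5915178) − (-4.5948958)) / 15
= -68.8693890 / 15 = -4.5912926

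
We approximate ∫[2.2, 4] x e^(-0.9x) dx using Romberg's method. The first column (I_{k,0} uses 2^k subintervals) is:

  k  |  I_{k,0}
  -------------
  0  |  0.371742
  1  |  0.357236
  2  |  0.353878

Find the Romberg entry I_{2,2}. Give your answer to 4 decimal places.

0.3528

Richardson extrapolation on the trapezoidal column (denominator 4−1=3):
I_{1,1} = 0.357236 + (0.357236 − 0.371742)/3 = 0.352401
I_{2,1} = (4·0.353878 − 0.357236) / 3 = 0.352759
I_{2,2} = 0.352759 + (0.352759 − 0.352401)/15 = 0.352783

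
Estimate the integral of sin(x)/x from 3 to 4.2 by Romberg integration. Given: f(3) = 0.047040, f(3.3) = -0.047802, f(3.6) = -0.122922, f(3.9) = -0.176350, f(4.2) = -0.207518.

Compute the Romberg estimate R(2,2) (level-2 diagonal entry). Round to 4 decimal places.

-0.1303

R(0,0) (trapezoid, 1 panel, h=1.2000): -0.096287
R(1,0) (trapezoid, 2 panels, h=0.6000): -0.121897
R(2,0) (trapezoid, 4 panels, h=0.3000): -0.128194
R(1,1) = -0.121897 + (-0.121897 − (-0.096287))/3 = -0.130434
R(2,1) = -0.128194 + (-0.128194 − (-0.121897))/3 = -0.130293
R(2,2) = -0.130293 + (-0.130293 − (-0.130434))/15 = -0.130284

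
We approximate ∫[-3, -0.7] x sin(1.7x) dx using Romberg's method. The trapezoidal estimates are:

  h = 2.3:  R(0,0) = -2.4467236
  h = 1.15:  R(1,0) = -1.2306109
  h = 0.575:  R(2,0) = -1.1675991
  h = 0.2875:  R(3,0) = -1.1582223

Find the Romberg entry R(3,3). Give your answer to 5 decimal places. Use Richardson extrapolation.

R(1,1) = (4·(-1.2306109) − (-2.4467236)) / 3 = -0.8252400
R(2,1) = -1.1675991 + (-1.1675991 − (-1.2306109))/3 = -1.1465952
R(3,1) = (4·(-1.1582223) − (-1.1675991)) / 3 = -1.1550967
R(2,2) = (16·(-1.1465952) − (-0.8252400)) / 15 = -1.1680189
R(3,2) = -1.1550967 + (-1.1550967 − (-1.1465952))/15 = -1.1556635
R(3,3) = -1.1556635 + (-1.1556635 − (-1.1680189))/63 = -1.1554674

-1.15547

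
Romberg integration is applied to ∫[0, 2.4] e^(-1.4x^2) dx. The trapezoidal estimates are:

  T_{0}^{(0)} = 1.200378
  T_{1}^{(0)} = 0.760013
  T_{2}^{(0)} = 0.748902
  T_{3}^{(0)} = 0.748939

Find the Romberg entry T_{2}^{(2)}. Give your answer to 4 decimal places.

0.7540

Richardson extrapolation on the trapezoidal column (denominator 4−1=3):
T_{1}^{(1)} = (4·0.760013 − 1.200378) / 3 = 0.613225
T_{2}^{(1)} = 0.748902 + (0.748902 − 0.760013)/3 = 0.745198
T_{2}^{(2)} = (16·0.745198 − 0.613225) / 15 = 0.753996
(Column j=1 coincides with Simpson's rule on the same nodes.)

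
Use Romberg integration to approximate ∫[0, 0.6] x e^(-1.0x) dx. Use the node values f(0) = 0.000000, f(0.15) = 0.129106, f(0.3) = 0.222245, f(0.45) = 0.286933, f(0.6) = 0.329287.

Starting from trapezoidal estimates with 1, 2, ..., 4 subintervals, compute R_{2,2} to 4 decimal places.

0.1219

R_{0,0} (trapezoid, 1 panel, h=0.6000): 0.098786
R_{1,0} (trapezoid, 2 panels, h=0.3000): 0.116067
R_{2,0} (trapezoid, 4 panels, h=0.1500): 0.120439
R_{1,1} = 0.116067 + (0.116067 − 0.098786)/3 = 0.121827
R_{2,1} = 0.120439 + (0.120439 − 0.116067)/3 = 0.121896
R_{2,2} = 0.121896 + (0.121896 − 0.121827)/15 = 0.121901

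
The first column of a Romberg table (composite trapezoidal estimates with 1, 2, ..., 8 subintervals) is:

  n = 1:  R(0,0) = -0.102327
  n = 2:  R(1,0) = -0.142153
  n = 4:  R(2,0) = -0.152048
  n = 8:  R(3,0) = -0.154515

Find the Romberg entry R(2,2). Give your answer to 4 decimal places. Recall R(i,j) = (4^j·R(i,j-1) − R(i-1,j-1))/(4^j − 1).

Richardson extrapolation on the trapezoidal column (denominator 4−1=3):
R(1,1) = (4·(-0.142153) − (-0.102327)) / 3 = -0.155428
R(2,1) = (4·(-0.152048) − (-0.142153)) / 3 = -0.155346
R(2,2) = (16·(-0.155346) − (-0.155428)) / 15 = -0.155341

-0.1553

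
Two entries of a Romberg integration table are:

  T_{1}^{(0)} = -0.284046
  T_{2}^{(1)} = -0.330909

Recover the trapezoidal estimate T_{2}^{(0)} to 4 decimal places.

-0.3192

From T_{2}^{(1)} = (4·T_{2}^{(0)} − T_{1}^{(0)})/3, solve for T_{2}^{(0)}:
4·T_{2}^{(0)} = 3·(-0.330909) + (-0.284046) = -1.276773
T_{2}^{(0)} = -0.319193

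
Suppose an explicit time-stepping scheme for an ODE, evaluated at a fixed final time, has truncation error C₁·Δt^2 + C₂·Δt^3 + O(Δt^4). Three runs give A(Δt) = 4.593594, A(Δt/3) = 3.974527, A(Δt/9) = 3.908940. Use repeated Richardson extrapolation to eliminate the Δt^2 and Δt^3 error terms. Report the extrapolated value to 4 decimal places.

First eliminate the Δt^2 term (factor 3^2 = 9):
  B₁ = (9·3.974527 − 4.593594)/8 = 3.897144
  B₂ = (9·3.908940 − 3.974527)/8 = 3.900742
Then eliminate the Δt^3 term (factor 3^3 = 27):
  (27·3.900742 − 3.897144)/26 = 3.900880

3.9009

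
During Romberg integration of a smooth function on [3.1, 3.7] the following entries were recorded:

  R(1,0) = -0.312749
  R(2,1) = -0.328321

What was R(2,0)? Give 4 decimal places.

-0.3244

From R(2,1) = (4·R(2,0) − R(1,0))/3, solve for R(2,0):
4·R(2,0) = 3·(-0.328321) + (-0.312749) = -1.297712
R(2,0) = -0.324428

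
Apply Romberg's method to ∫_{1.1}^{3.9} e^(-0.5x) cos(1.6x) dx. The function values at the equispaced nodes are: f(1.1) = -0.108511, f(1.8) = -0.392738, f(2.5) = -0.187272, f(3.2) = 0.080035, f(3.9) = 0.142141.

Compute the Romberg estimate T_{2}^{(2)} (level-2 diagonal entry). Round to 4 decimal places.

-0.3739

T_{0}^{(0)} (trapezoid, 1 panel, h=2.8000): 0.047082
T_{1}^{(0)} (trapezoid, 2 panels, h=1.4000): -0.238640
T_{2}^{(0)} (trapezoid, 4 panels, h=0.7000): -0.338212
T_{1}^{(1)} = -0.238640 + (-0.238640 − 0.047082)/3 = -0.333881
T_{2}^{(1)} = -0.338212 + (-0.338212 − (-0.238640))/3 = -0.371403
T_{2}^{(2)} = -0.371403 + (-0.371403 − (-0.333881))/15 = -0.373904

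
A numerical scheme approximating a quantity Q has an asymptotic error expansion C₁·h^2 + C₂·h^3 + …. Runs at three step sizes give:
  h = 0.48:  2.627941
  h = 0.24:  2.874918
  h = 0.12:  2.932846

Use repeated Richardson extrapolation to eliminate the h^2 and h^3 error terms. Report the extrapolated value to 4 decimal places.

First eliminate the h^2 term (factor 2^2 = 4):
  B₁ = (4·2.874918 − 2.627941)/3 = 2.957244
  B₂ = (4·2.932846 − 2.874918)/3 = 2.952155
Then eliminate the h^3 term (factor 2^3 = 8):
  (8·2.952155 − 2.957244)/7 = 2.951428

2.9514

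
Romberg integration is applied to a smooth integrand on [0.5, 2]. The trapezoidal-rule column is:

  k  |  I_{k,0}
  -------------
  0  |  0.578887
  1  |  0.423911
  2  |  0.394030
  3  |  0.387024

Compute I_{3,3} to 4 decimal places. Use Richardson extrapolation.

Richardson extrapolation on the trapezoidal column (denominator 4−1=3):
I_{1,1} = 0.423911 + (0.423911 − 0.578887)/3 = 0.372252
I_{2,1} = (4·0.394030 − 0.423911) / 3 = 0.384070
I_{3,1} = (4·0.387024 − 0.394030) / 3 = 0.384689
I_{2,2} = 0.384070 + (0.384070 − 0.372252)/15 = 0.384858
I_{3,2} = 0.384689 + (0.384689 − 0.384070)/15 = 0.384730
I_{3,3} = (64·0.384730 − 0.384858) / 63 = 0.384728
(Column j=1 coincides with Simpson's rule on the same nodes.)

0.3847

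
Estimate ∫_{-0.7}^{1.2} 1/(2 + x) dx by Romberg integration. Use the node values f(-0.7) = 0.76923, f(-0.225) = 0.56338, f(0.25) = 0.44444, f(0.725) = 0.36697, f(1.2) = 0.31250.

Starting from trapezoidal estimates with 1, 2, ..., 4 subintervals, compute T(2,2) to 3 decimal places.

T(0,0) (trapezoid, 1 panel, h=1.9000): 1.02764
T(1,0) (trapezoid, 2 panels, h=0.9500): 0.93604
T(2,0) (trapezoid, 4 panels, h=0.4750): 0.90994
T(1,1) = 0.93604 + (0.93604 − 1.02764)/3 = 0.90551
T(2,1) = 0.90994 + (0.90994 − 0.93604)/3 = 0.90124
T(2,2) = 0.90124 + (0.90124 − 0.90551)/15 = 0.90096

0.901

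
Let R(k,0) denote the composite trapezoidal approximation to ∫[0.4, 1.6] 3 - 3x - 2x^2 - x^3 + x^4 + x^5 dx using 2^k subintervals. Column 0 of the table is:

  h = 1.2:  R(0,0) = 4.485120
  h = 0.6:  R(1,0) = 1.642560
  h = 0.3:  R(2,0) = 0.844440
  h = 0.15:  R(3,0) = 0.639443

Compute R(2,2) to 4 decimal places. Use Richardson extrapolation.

Richardson extrapolation on the trapezoidal column (denominator 4−1=3):
R(1,1) = (4·1.642560 − 4.485120) / 3 = 0.695040
R(2,1) = (4·0.844440 − 1.642560) / 3 = 0.578400
R(2,2) = 0.578400 + (0.578400 − 0.695040)/15 = 0.570624
(Column j=1 coincides with Simpson's rule on the same nodes.)

0.5706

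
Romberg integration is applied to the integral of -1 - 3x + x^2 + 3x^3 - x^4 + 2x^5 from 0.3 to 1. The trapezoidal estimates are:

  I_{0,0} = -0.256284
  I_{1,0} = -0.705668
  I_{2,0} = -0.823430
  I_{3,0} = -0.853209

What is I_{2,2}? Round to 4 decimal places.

-0.8632

Richardson extrapolation on the trapezoidal column (denominator 4−1=3):
I_{1,1} = -0.705668 + (-0.705668 − (-0.256284))/3 = -0.855463
I_{2,1} = -0.823430 + (-0.823430 − (-0.705668))/3 = -0.862684
I_{2,2} = -0.862684 + (-0.862684 − (-0.855463))/15 = -0.863165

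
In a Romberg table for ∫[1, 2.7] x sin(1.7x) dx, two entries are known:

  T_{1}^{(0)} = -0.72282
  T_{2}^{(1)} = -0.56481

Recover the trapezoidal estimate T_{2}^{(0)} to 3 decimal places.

From T_{2}^{(1)} = (4·T_{2}^{(0)} − T_{1}^{(0)})/3, solve for T_{2}^{(0)}:
4·T_{2}^{(0)} = 3·(-0.56481) + (-0.72282) = -2.41725
T_{2}^{(0)} = -0.60431

-0.604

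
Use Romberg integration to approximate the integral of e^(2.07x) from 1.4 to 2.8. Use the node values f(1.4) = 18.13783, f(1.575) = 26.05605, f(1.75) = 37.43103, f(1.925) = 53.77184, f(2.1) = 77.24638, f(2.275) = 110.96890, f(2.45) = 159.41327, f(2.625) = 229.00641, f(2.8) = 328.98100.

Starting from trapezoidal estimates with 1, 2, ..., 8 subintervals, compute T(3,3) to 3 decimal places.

T(0,0) (trapezoid, 1 panel, h=1.4000): 242.98318
T(1,0) (trapezoid, 2 panels, h=0.7000): 175.56406
T(2,0) (trapezoid, 4 panels, h=0.3500): 156.67753
T(3,0) (trapezoid, 8 panels, h=0.1750): 151.80433
T(1,1) = 175.56406 + (175.56406 − 242.98318)/3 = 153.09102
T(2,1) = 156.67753 + (156.67753 − 175.56406)/3 = 150.38202
T(3,1) = 151.80433 + (151.80433 − 156.67753)/3 = 150.17993
T(2,2) = 150.38202 + (150.38202 − 153.09102)/15 = 150.20142
T(3,2) = 150.17993 + (150.17993 − 150.38202)/15 = 150.16646
T(3,3) = 150.16646 + (150.16646 − 150.20142)/63 = 150.16591

150.166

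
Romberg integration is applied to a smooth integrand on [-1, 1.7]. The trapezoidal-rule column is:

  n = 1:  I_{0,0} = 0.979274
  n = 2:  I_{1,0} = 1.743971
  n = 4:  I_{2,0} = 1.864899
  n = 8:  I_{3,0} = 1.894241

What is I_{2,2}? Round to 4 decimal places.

1.8990

Richardson extrapolation on the trapezoidal column (denominator 4−1=3):
I_{1,1} = (4·1.743971 − 0.979274) / 3 = 1.998870
I_{2,1} = 1.864899 + (1.864899 − 1.743971)/3 = 1.905208
I_{2,2} = (16·1.905208 − 1.998870) / 15 = 1.898964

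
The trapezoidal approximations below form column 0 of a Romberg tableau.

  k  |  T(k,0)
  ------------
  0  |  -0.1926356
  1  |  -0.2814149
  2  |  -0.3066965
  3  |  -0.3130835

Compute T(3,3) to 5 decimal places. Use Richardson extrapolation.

-0.31522

T(1,1) = (4·(-0.2814149) − (-0.1926356)) / 3 = -0.3110080
T(2,1) = (4·(-0.3066965) − (-0.2814149)) / 3 = -0.3151237
T(3,1) = (4·(-0.3130835) − (-0.3066965)) / 3 = -0.3152125
T(2,2) = (16·(-0.3151237) − (-0.3110080)) / 15 = -0.3153981
T(3,2) = -0.3152125 + (-0.3152125 − (-0.3151237))/15 = -0.3152184
T(3,3) = (64·(-0.3152184) − (-0.3153981)) / 63 = -0.3152155
(Column j=1 coincides with Simpson's rule on the same nodes.)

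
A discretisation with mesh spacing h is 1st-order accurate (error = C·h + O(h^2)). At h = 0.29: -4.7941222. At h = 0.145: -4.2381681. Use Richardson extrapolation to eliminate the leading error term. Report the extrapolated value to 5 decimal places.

The leading error scales as h; refining by a factor of 2 reduces it by 2^1 = 2.
Extrapolated value = (2·A(h/2) − A(h)) / (2 − 1)
= (2·(-4.2381681) − (-4.7941222)) / 1
= -3.6822140 / 1 = -3.6822140

-3.68221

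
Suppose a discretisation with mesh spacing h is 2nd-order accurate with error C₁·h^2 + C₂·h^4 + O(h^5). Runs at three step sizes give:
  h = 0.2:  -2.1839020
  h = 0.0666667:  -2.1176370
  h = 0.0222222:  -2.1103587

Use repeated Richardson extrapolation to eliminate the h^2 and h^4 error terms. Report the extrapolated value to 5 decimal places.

-2.10945

First eliminate the h^2 term (factor 3^2 = 9):
  B₁ = (9·(-2.1176370) − (-2.1839020))/8 = -2.1093539
  B₂ = (9·(-2.1103587) − (-2.1176370))/8 = -2.1094489
Then eliminate the h^4 term (factor 3^4 = 81):
  (81·(-2.1094489) − (-2.1093539))/80 = -2.1094501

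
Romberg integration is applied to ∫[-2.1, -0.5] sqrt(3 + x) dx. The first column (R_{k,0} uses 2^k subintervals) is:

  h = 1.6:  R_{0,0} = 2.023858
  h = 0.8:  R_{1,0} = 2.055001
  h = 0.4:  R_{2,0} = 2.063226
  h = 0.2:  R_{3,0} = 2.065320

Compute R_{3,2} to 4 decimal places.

2.0660

R_{2,1} = 2.063226 + (2.063226 − 2.055001)/3 = 2.065968
R_{3,1} = (4·2.065320 − 2.063226) / 3 = 2.066018
R_{3,2} = 2.066018 + (2.066018 − 2.065968)/15 = 2.066021
(Column j=1 coincides with Simpson's rule on the same nodes.)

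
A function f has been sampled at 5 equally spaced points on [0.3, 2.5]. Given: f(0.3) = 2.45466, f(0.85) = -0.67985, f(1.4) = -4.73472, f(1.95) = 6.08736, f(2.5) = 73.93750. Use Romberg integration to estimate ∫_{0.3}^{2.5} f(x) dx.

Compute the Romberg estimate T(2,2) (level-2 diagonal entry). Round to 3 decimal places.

T(0,0) (trapezoid, 1 panel, h=2.2000): 84.03138
T(1,0) (trapezoid, 2 panels, h=1.1000): 36.80750
T(2,0) (trapezoid, 4 panels, h=0.5500): 21.37788
T(1,1) = 36.80750 + (36.80750 − 84.03138)/3 = 21.06621
T(2,1) = 21.37788 + (21.37788 − 36.80750)/3 = 16.23467
T(2,2) = 16.23467 + (16.23467 − 21.06621)/15 = 15.91257

15.913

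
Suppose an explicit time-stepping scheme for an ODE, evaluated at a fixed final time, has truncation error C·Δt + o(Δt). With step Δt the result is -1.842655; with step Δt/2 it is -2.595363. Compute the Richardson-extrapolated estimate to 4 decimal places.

Extrapolated value = (2·A(Δt/2) − A(Δt)) / (2 − 1)
= (2·(-2.595363) − (-1.842655)) / 1
= -3.348071 / 1 = -3.348071

-3.3481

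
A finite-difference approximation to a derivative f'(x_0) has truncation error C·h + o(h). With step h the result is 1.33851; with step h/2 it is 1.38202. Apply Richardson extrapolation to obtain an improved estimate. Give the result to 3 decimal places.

Extrapolated value = (2·A(h/2) − A(h)) / (2 − 1)
= (2·1.38202 − 1.33851) / 1
= 1.42553 / 1 = 1.42553

1.426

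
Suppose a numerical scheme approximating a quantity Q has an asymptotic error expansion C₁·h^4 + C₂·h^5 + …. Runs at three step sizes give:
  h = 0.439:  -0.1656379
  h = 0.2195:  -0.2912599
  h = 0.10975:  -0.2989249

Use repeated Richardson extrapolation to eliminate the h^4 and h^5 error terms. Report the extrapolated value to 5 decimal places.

First eliminate the h^4 term (factor 2^4 = 16):
  B₁ = (16·(-0.2912599) − (-0.1656379))/15 = -0.2996347
  B₂ = (16·(-0.2989249) − (-0.2912599))/15 = -0.2994359
Then eliminate the h^5 term (factor 2^5 = 32):
  (32·(-0.2994359) − (-0.2996347))/31 = -0.2994295

-0.29943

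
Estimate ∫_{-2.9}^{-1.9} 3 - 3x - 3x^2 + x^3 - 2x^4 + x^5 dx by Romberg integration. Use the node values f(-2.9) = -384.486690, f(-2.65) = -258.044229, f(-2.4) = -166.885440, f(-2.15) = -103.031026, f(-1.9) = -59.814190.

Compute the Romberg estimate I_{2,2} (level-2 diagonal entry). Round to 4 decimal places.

I_{0,0} (trapezoid, 1 panel, h=1.0000): -222.150440
I_{1,0} (trapezoid, 2 panels, h=0.5000): -194.517940
I_{2,0} (trapezoid, 4 panels, h=0.2500): -187.527784
I_{1,1} = -194.517940 + (-194.517940 − (-222.150440))/3 = -185.307107
I_{2,1} = -187.527784 + (-187.527784 − (-194.517940))/3 = -185.197732
I_{2,2} = -185.197732 + (-185.197732 − (-185.307107))/15 = -185.190440

-185.1904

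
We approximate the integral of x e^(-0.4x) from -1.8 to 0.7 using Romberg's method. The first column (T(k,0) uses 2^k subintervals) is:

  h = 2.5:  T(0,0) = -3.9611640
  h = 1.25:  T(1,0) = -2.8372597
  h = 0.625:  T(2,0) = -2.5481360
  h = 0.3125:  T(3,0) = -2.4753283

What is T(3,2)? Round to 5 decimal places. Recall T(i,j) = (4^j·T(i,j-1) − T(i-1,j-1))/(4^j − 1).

Richardson extrapolation on the trapezoidal column (denominator 4−1=3):
T(2,1) = (4·(-2.5481360) − (-2.8372597)) / 3 = -2.4517614
T(3,1) = -2.4753283 + (-2.4753283 − (-2.5481360))/3 = -2.4510591
T(3,2) = (16·(-2.4510591) − (-2.4517614)) / 15 = -2.4510123

-2.45101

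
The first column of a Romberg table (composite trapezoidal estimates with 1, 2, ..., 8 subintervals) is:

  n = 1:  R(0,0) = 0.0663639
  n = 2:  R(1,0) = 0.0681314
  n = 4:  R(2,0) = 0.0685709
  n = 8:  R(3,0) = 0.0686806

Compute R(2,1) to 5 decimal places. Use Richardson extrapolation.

R(2,1) = (4·0.0685709 − 0.0681314) / 3 = 0.0687174

0.06872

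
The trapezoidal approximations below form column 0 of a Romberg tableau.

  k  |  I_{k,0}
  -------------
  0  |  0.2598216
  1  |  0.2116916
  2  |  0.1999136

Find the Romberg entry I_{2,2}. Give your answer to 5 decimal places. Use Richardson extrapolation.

I_{1,1} = (4·0.2116916 − 0.2598216) / 3 = 0.1956483
I_{2,1} = (4·0.1999136 − 0.2116916) / 3 = 0.1959876
I_{2,2} = (16·0.1959876 − 0.1956483) / 15 = 0.1960102

0.19601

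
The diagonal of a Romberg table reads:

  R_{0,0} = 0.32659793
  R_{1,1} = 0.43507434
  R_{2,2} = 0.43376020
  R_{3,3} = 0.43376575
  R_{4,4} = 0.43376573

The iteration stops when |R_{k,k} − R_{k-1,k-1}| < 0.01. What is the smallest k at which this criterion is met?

k = 2

|R_{1,1} − R_{0,0}| = 0.10847641 ≥ 0.01
|R_{2,2} − R_{1,1}| = 0.00131414 < 0.01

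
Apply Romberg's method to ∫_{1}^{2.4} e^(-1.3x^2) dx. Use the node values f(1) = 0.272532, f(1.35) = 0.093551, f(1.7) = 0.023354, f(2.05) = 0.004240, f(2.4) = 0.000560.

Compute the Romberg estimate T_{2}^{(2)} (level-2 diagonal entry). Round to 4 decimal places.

T_{0}^{(0)} (trapezoid, 1 panel, h=1.4000): 0.191164
T_{1}^{(0)} (trapezoid, 2 panels, h=0.7000): 0.111930
T_{2}^{(0)} (trapezoid, 4 panels, h=0.3500): 0.090192
T_{1}^{(1)} = 0.111930 + (0.111930 − 0.191164)/3 = 0.085519
T_{2}^{(1)} = 0.090192 + (0.090192 − 0.111930)/3 = 0.082946
T_{2}^{(2)} = 0.082946 + (0.082946 − 0.085519)/15 = 0.082774

0.0828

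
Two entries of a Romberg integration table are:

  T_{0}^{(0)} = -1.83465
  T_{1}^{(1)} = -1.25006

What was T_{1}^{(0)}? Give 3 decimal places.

From T_{1}^{(1)} = (4·T_{1}^{(0)} − T_{0}^{(0)})/3, solve for T_{1}^{(0)}:
4·T_{1}^{(0)} = 3·(-1.25006) + (-1.83465) = -5.58483
T_{1}^{(0)} = -1.39621

-1.396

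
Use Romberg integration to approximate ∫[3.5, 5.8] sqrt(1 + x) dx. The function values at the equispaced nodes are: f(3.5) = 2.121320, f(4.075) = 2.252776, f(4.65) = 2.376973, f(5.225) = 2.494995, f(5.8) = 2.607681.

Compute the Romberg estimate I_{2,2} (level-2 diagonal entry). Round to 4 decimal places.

I_{0,0} (trapezoid, 1 panel, h=2.3000): 5.438351
I_{1,0} (trapezoid, 2 panels, h=1.1500): 5.452695
I_{2,0} (trapezoid, 4 panels, h=0.5750): 5.456316
I_{1,1} = 5.452695 + (5.452695 − 5.438351)/3 = 5.457476
I_{2,1} = 5.456316 + (5.456316 − 5.452695)/3 = 5.457523
I_{2,2} = 5.457523 + (5.457523 − 5.457476)/15 = 5.457526

5.4575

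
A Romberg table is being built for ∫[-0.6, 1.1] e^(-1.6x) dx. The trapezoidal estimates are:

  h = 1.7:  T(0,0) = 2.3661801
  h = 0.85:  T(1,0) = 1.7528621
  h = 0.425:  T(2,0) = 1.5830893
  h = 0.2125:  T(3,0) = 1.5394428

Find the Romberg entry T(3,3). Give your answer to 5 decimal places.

1.52478

Richardson extrapolation on the trapezoidal column (denominator 4−1=3):
T(1,1) = (4·1.7528621 − 2.3661801) / 3 = 1.5484228
T(2,1) = 1.5830893 + (1.5830893 − 1.7528621)/3 = 1.5264984
T(3,1) = 1.5394428 + (1.5394428 − 1.5830893)/3 = 1.5248940
T(2,2) = 1.5264984 + (1.5264984 − 1.5484228)/15 = 1.5250368
T(3,2) = 1.5248940 + (1.5248940 − 1.5264984)/15 = 1.5247870
T(3,3) = 1.5247870 + (1.5247870 − 1.5250368)/63 = 1.5247830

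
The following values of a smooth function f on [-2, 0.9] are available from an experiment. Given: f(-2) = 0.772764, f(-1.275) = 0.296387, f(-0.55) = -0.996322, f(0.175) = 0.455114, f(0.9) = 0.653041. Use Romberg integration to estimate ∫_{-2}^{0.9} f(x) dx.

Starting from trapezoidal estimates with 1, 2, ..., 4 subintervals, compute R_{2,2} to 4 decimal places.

R_{0,0} (trapezoid, 1 panel, h=2.9000): 2.067417
R_{1,0} (trapezoid, 2 panels, h=1.4500): -0.410958
R_{2,0} (trapezoid, 4 panels, h=0.7250): 0.339359
R_{1,1} = -0.410958 + (-0.410958 − 2.067417)/3 = -1.237083
R_{2,1} = 0.339359 + (0.339359 − (-0.410958))/3 = 0.589465
R_{2,2} = 0.589465 + (0.589465 − (-1.237083))/15 = 0.711235

0.7112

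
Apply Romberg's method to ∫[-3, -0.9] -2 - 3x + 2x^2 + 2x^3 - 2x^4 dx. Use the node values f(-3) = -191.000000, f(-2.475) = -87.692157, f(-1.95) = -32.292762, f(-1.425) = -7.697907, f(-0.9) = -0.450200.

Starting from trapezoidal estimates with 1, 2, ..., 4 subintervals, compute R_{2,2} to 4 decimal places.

-111.5368

R_{0,0} (trapezoid, 1 panel, h=2.1000): -201.022710
R_{1,0} (trapezoid, 2 panels, h=1.0500): -134.418755
R_{2,0} (trapezoid, 4 panels, h=0.5250): -117.289161
R_{1,1} = -134.418755 + (-134.418755 − (-201.022710))/3 = -112.217437
R_{2,1} = -117.289161 + (-117.289161 − (-134.418755))/3 = -111.579296
R_{2,2} = -111.579296 + (-111.579296 − (-112.217437))/15 = -111.536753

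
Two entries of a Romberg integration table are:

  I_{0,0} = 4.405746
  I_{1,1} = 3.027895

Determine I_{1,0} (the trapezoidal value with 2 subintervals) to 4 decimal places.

From I_{1,1} = (4·I_{1,0} − I_{0,0})/3, solve for I_{1,0}:
4·I_{1,0} = 3·3.027895 + 4.405746 = 13.489431
I_{1,0} = 3.372358

3.3724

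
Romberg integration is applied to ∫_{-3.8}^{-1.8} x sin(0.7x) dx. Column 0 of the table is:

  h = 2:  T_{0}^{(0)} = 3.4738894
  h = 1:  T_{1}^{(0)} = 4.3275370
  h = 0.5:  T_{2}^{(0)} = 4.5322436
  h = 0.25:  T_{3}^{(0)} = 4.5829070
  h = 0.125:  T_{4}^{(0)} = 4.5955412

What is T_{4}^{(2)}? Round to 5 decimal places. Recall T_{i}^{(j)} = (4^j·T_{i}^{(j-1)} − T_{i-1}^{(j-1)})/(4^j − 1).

Richardson extrapolation on the trapezoidal column (denominator 4−1=3):
T_{3}^{(1)} = (4·4.5829070 − 4.5322436) / 3 = 4.5997948
T_{4}^{(1)} = (4·4.5955412 − 4.5829070) / 3 = 4.5997526
T_{4}^{(2)} = 4.5997526 + (4.5997526 − 4.5997948)/15 = 4.5997498

4.59975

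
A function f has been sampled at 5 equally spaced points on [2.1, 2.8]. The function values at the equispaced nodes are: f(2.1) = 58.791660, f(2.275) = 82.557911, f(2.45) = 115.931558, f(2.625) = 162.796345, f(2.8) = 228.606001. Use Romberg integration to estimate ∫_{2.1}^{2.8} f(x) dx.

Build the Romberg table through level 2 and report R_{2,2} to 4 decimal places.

R_{0,0} (trapezoid, 1 panel, h=0.7000): 100.589181
R_{1,0} (trapezoid, 2 panels, h=0.3500): 90.870636
R_{2,0} (trapezoid, 4 panels, h=0.1750): 88.372313
R_{1,1} = 90.870636 + (90.870636 − 100.589181)/3 = 87.631121
R_{2,1} = 88.372313 + (88.372313 − 90.870636)/3 = 87.539539
R_{2,2} = 87.539539 + (87.539539 − 87.631121)/15 = 87.533434

87.5334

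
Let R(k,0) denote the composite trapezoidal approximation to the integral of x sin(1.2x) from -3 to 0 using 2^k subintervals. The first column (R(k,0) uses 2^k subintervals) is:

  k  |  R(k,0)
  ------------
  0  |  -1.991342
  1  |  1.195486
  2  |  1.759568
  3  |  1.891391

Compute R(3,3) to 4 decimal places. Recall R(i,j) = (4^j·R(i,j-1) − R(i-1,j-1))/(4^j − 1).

Richardson extrapolation on the trapezoidal column (denominator 4−1=3):
R(1,1) = 1.195486 + (1.195486 − (-1.991342))/3 = 2.257762
R(2,1) = 1.759568 + (1.759568 − 1.195486)/3 = 1.947595
R(3,1) = 1.891391 + (1.891391 − 1.759568)/3 = 1.935332
R(2,2) = (16·1.947595 − 2.257762) / 15 = 1.926917
R(3,2) = 1.935332 + (1.935332 − 1.947595)/15 = 1.934514
R(3,3) = (64·1.934514 − 1.926917) / 63 = 1.934635

1.9346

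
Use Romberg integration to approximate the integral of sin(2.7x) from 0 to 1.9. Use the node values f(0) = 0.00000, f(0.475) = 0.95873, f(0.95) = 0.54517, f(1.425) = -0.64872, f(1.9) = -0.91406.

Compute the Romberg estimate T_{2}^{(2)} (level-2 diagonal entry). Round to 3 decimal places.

T_{0}^{(0)} (trapezoid, 1 panel, h=1.9000): -0.86836
T_{1}^{(0)} (trapezoid, 2 panels, h=0.9500): 0.08373
T_{2}^{(0)} (trapezoid, 4 panels, h=0.4750): 0.18912
T_{1}^{(1)} = 0.08373 + (0.08373 − (-0.86836))/3 = 0.40109
T_{2}^{(1)} = 0.18912 + (0.18912 − 0.08373)/3 = 0.22425
T_{2}^{(2)} = 0.22425 + (0.22425 − 0.40109)/15 = 0.21246

0.212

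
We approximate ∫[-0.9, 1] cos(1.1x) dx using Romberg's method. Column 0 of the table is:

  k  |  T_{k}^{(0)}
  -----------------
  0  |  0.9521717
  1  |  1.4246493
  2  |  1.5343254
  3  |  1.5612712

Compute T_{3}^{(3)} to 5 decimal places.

1.57021

Richardson extrapolation on the trapezoidal column (denominator 4−1=3):
T_{1}^{(1)} = (4·1.4246493 − 0.9521717) / 3 = 1.5821418
T_{2}^{(1)} = (4·1.5343254 − 1.4246493) / 3 = 1.5708841
T_{3}^{(1)} = (4·1.5612712 − 1.5343254) / 3 = 1.5702531
T_{2}^{(2)} = (16·1.5708841 − 1.5821418) / 15 = 1.5701336
T_{3}^{(2)} = 1.5702531 + (1.5702531 − 1.5708841)/15 = 1.5702110
T_{3}^{(3)} = 1.5702110 + (1.5702110 − 1.5701336)/63 = 1.5702122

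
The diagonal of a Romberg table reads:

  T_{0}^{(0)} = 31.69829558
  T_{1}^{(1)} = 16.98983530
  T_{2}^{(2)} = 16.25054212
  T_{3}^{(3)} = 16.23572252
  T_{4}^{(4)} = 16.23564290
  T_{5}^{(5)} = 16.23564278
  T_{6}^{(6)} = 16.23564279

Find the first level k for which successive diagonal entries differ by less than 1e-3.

|T_{1}^{(1)} − T_{0}^{(0)}| = 14.70846028 ≥ 1e-3
|T_{2}^{(2)} − T_{1}^{(1)}| = 0.73929318 ≥ 1e-3
|T_{3}^{(3)} − T_{2}^{(2)}| = 0.01481960 ≥ 1e-3
|T_{4}^{(4)} − T_{3}^{(3)}| = 0.00007962 < 1e-3

k = 4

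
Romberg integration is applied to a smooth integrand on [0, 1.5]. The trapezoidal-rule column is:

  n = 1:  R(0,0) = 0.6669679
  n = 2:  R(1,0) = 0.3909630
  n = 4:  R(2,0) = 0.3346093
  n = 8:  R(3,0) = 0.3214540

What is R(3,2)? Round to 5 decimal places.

0.31715

Richardson extrapolation on the trapezoidal column (denominator 4−1=3):
R(2,1) = (4·0.3346093 − 0.3909630) / 3 = 0.3158247
R(3,1) = (4·0.3214540 − 0.3346093) / 3 = 0.3170689
R(3,2) = 0.3170689 + (0.3170689 − 0.3158247)/15 = 0.3171518
(Column j=1 coincides with Simpson's rule on the same nodes.)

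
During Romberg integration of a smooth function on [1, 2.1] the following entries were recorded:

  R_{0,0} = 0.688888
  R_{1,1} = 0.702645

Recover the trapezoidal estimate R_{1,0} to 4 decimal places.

From R_{1,1} = (4·R_{1,0} − R_{0,0})/3, solve for R_{1,0}:
4·R_{1,0} = 3·0.702645 + 0.688888 = 2.796823
R_{1,0} = 0.699206

0.6992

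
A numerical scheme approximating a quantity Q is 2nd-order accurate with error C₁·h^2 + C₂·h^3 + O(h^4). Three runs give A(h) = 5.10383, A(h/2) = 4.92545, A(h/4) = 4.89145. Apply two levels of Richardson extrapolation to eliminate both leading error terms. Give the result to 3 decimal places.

First eliminate the h^2 term (factor 2^2 = 4):
  B₁ = (4·4.92545 − 5.10383)/3 = 4.86599
  B₂ = (4·4.89145 − 4.92545)/3 = 4.88012
Then eliminate the h^3 term (factor 2^3 = 8):
  (8·4.88012 − 4.86599)/7 = 4.88214

4.882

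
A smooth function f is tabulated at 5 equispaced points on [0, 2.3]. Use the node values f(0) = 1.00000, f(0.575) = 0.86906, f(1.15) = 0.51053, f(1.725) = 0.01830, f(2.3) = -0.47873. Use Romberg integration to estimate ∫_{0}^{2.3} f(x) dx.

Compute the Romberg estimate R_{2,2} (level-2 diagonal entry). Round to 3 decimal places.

R_{0,0} (trapezoid, 1 panel, h=2.3000): 0.59946
R_{1,0} (trapezoid, 2 panels, h=1.1500): 0.88684
R_{2,0} (trapezoid, 4 panels, h=0.5750): 0.95365
R_{1,1} = 0.88684 + (0.88684 − 0.59946)/3 = 0.98263
R_{2,1} = 0.95365 + (0.95365 − 0.88684)/3 = 0.97592
R_{2,2} = 0.97592 + (0.97592 − 0.98263)/15 = 0.97547

0.975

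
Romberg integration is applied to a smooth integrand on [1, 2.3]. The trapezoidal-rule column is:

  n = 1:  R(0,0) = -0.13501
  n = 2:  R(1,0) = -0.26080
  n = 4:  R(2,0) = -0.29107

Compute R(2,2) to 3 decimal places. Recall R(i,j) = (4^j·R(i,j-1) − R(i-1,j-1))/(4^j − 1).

-0.301

Richardson extrapolation on the trapezoidal column (denominator 4−1=3):
R(1,1) = -0.26080 + (-0.26080 − (-0.13501))/3 = -0.30273
R(2,1) = (4·(-0.29107) − (-0.26080)) / 3 = -0.30116
R(2,2) = -0.30116 + (-0.30116 − (-0.30273))/15 = -0.30106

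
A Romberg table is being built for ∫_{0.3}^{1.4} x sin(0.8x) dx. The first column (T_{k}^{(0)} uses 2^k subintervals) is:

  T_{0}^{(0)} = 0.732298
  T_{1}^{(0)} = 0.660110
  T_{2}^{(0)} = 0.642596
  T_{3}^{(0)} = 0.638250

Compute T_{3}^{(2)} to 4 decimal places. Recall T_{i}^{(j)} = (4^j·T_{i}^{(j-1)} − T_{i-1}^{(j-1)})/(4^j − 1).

0.6368

Richardson extrapolation on the trapezoidal column (denominator 4−1=3):
T_{2}^{(1)} = 0.642596 + (0.642596 − 0.660110)/3 = 0.636758
T_{3}^{(1)} = 0.638250 + (0.638250 − 0.642596)/3 = 0.636801
T_{3}^{(2)} = 0.636801 + (0.636801 − 0.636758)/15 = 0.636804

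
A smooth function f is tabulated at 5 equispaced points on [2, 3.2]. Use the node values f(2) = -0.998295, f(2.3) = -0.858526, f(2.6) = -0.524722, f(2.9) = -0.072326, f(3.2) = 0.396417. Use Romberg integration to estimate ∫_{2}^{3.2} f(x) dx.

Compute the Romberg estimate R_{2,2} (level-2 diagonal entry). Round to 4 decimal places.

R_{0,0} (trapezoid, 1 panel, h=1.2000): -0.361127
R_{1,0} (trapezoid, 2 panels, h=0.6000): -0.495397
R_{2,0} (trapezoid, 4 panels, h=0.3000): -0.526954
R_{1,1} = -0.495397 + (-0.495397 − (-0.361127))/3 = -0.540154
R_{2,1} = -0.526954 + (-0.526954 − (-0.495397))/3 = -0.537473
R_{2,2} = -0.537473 + (-0.537473 − (-0.540154))/15 = -0.537294

-0.5373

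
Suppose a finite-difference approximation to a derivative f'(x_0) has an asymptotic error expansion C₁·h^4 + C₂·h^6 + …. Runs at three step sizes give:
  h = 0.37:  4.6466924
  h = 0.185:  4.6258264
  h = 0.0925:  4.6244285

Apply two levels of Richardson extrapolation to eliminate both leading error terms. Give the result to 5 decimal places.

First eliminate the h^4 term (factor 2^4 = 16):
  B₁ = (16·4.6258264 − 4.6466924)/15 = 4.6244353
  B₂ = (16·4.6244285 − 4.6258264)/15 = 4.6243353
Then eliminate the h^6 term (factor 2^6 = 64):
  (64·4.6243353 − 4.6244353)/63 = 4.6243337

4.62433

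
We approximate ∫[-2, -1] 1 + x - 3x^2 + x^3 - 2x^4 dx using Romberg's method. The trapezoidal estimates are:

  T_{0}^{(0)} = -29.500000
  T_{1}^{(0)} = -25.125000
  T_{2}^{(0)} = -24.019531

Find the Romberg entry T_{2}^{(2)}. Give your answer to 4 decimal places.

T_{1}^{(1)} = -25.125000 + (-25.125000 − (-29.500000))/3 = -23.666667
T_{2}^{(1)} = -24.019531 + (-24.019531 − (-25.125000))/3 = -23.651041
T_{2}^{(2)} = -23.651041 + (-23.651041 − (-23.666667))/15 = -23.649999

-23.6500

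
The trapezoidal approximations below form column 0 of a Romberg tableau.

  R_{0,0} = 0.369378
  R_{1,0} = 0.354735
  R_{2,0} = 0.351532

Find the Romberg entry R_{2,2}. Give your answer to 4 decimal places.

Richardson extrapolation on the trapezoidal column (denominator 4−1=3):
R_{1,1} = (4·0.354735 − 0.369378) / 3 = 0.349854
R_{2,1} = (4·0.351532 − 0.354735) / 3 = 0.350464
R_{2,2} = (16·0.350464 − 0.349854) / 15 = 0.350505

0.3505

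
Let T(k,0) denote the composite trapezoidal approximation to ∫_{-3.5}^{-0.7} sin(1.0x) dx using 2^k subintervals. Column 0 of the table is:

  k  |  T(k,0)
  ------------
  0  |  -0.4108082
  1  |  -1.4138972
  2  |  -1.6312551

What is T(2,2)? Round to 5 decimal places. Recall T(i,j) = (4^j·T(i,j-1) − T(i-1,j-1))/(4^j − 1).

-1.70074

Richardson extrapolation on the trapezoidal column (denominator 4−1=3):
T(1,1) = -1.4138972 + (-1.4138972 − (-0.4108082))/3 = -1.7482602
T(2,1) = (4·(-1.6312551) − (-1.4138972)) / 3 = -1.7037077
T(2,2) = -1.7037077 + (-1.7037077 − (-1.7482602))/15 = -1.7007375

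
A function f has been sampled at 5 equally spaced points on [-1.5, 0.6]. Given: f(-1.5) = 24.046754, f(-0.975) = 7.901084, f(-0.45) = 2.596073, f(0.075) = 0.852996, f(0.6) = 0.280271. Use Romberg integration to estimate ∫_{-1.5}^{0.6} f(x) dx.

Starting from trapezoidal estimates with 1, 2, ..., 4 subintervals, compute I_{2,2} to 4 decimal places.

I_{0,0} (trapezoid, 1 panel, h=2.1000): 25.543376
I_{1,0} (trapezoid, 2 panels, h=1.0500): 15.497565
I_{2,0} (trapezoid, 4 panels, h=0.5250): 12.344674
I_{1,1} = 15.497565 + (15.497565 − 25.543376)/3 = 12.148961
I_{2,1} = 12.344674 + (12.344674 − 15.497565)/3 = 11.293710
I_{2,2} = 11.293710 + (11.293710 − 12.148961)/15 = 11.236693

11.2367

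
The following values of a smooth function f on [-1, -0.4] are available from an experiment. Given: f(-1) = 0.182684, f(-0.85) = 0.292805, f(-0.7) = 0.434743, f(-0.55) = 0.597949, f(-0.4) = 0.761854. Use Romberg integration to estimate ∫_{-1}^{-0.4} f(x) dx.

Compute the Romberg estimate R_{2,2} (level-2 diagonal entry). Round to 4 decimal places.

R_{0,0} (trapezoid, 1 panel, h=0.6000): 0.283361
R_{1,0} (trapezoid, 2 panels, h=0.3000): 0.272104
R_{2,0} (trapezoid, 4 panels, h=0.1500): 0.269665
R_{1,1} = 0.272104 + (0.272104 − 0.283361)/3 = 0.268352
R_{2,1} = 0.269665 + (0.269665 − 0.272104)/3 = 0.268852
R_{2,2} = 0.268852 + (0.268852 − 0.268352)/15 = 0.268885

0.2689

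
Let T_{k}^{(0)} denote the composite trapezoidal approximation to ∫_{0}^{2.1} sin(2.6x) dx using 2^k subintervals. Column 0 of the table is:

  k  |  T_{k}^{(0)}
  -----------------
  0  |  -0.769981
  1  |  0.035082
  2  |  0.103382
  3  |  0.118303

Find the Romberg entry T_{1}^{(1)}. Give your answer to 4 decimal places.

Richardson extrapolation on the trapezoidal column (denominator 4−1=3):
T_{1}^{(1)} = 0.035082 + (0.035082 − (-0.769981))/3 = 0.303436

0.3034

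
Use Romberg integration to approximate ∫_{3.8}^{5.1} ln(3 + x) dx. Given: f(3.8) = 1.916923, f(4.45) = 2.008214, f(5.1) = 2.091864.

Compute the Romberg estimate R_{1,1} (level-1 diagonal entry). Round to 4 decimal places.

R_{0,0} (trapezoid, 1 panel, h=1.3000): 2.605712
R_{1,0} (trapezoid, 2 panels, h=0.6500): 2.608195
R_{1,1} = 2.608195 + (2.608195 − 2.605712)/3 = 2.609023

2.6090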